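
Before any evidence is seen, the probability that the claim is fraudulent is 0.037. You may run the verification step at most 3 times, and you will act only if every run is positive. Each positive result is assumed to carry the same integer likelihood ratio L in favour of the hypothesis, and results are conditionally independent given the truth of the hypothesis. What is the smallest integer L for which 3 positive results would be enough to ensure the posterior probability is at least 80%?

5

Prior odds = 0.037/0.963 = 37/963.
Target odds = 0.8/0.2 = 4.
Need L³ ≥ 4 ÷ (37/963) = 3852/37.
4³ = 64 < 3852/37 ≤ 125 = 5³, so L = 5.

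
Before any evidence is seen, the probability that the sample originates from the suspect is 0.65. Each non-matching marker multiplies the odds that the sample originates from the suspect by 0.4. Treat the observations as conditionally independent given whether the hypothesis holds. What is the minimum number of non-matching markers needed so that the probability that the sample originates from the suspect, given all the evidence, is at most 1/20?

4

Prior odds = 0.65/0.35 = 13/7.
Likelihood ratio per non-matching marker = 0.4.
Target posterior odds = 0.05/0.95 = 1/19.
Need (13/7) × 0.4ⁿ ≤ 1/19, i.e. 0.4ⁿ ≤ 7/247.
0.4³ = 0.064 is still above 7/247 but 0.4⁴ = 0.0256 is at or below it, so n = 4.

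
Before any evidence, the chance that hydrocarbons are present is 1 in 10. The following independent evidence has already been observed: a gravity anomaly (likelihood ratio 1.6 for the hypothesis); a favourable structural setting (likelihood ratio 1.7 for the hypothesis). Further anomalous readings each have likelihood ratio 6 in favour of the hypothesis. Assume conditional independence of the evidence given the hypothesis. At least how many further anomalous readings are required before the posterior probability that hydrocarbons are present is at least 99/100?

4

Prior odds = 0.1/0.9 = 1/9.
Combined Bayes factor of the evidence already in hand = 1.6 × 1.7 = 2.72.
Odds after that evidence = (1/9) × 2.72 = 68/225.
Target odds = 0.99/0.01 = 99.
Need 6ⁿ ≥ 99 ÷ (68/225) = 22275/68.
6³ = 216 falls short of 22275/68 but 6⁴ = 1296 reaches it, so n = 4.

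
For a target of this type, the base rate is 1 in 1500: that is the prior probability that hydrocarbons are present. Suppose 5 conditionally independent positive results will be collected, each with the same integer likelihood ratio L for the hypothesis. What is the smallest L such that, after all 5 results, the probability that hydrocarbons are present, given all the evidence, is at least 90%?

7

Prior odds = (1/1500)/(1499/1500) = 1/1499.
Target odds = 0.9/0.1 = 9.
Need L⁵ ≥ 9 ÷ (1/1499) = 13491.
6⁵ = 7776 < 13491 ≤ 16807 = 7⁵, so L = 7.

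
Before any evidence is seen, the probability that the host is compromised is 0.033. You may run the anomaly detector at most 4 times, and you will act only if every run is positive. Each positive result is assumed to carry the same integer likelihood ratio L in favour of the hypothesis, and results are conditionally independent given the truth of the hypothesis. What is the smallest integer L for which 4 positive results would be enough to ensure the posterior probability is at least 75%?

4

Prior odds = 0.033/0.967 = 33/967.
Target odds = 0.75/0.25 = 3.
Need L⁴ ≥ 3 ÷ (33/967) = 967/11.
3⁴ = 81 < 967/11 ≤ 256 = 4⁴, so L = 4.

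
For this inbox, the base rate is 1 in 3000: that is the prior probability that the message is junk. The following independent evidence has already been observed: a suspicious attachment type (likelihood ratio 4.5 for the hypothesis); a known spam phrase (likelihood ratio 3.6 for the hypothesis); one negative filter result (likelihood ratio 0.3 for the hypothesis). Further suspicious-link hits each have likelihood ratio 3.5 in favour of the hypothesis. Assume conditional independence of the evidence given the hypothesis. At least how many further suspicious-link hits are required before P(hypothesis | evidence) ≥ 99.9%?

Prior odds = (1/3000)/(2999/3000) = 1/2999.
Combined Bayes factor of the evidence already in hand = 4.5 × 3.6 × 0.3 = 4.86.
Odds after that evidence = (1/2999) × 4.86 = 243/149950.
Target odds = 0.999/0.001 = 999.
Need 3.5ⁿ ≥ 999 ÷ (243/149950) = 5548150/9.
3.5¹⁰ = 282475249/1024 falls short of 5548150/9 but 3.5¹¹ ≈965492 reaches it, so n = 11.

11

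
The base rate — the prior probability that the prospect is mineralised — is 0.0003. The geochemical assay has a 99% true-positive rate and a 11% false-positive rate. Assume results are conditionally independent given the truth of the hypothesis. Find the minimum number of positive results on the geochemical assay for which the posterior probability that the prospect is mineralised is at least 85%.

5

Prior odds: 0.0003 ÷ 0.9997 = 3/9997.
Likelihood ratio of a positive result = 0.99/0.11 = 9.
Target odds: 0.85 ÷ 0.15 = 17/3.
Need (3/9997) × 9ⁿ ≥ 17/3, i.e. 9ⁿ ≥ 169949/9.
9⁴ = 6561 falls short of 169949/9 but 9⁵ = 59049 reaches it, so n = 5.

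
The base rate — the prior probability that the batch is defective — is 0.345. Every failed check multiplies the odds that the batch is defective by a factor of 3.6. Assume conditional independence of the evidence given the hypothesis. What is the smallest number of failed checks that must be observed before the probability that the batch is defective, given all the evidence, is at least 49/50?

Prior odds: 0.345 ÷ 0.655 = 69/131.
Likelihood ratio per failed check = 3.6.
Target odds: 0.98 ÷ 0.02 = 49.
Need (69/131) × 3.6ⁿ ≥ 49, i.e. 3.6ⁿ ≥ 6419/69.
3.6³ = 46.656 falls short of 6419/69 but 3.6⁴ = 167.9616 reaches it, so n = 4.

4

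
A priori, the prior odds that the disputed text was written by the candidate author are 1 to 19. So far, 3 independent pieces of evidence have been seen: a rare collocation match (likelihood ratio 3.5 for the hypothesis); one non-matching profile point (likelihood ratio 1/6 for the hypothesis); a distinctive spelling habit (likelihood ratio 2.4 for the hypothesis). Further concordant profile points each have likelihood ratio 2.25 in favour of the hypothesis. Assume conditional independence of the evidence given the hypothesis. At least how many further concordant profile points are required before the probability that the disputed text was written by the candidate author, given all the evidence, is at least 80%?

Prior odds = 1/19.
Combined Bayes factor of the evidence already in hand = 3.5 × (1/6) × 2.4 = 1.4.
Odds after that evidence = (1/19) × 1.4 = 7/95.
Target odds = 0.8/0.2 = 4.
Need 2.25ⁿ ≥ 4 ÷ (7/95) = 380/7.
2.25⁴ = 25.62890625 falls short of 380/7 but 2.25⁵ = 59049/1024 reaches it, so n = 5.

5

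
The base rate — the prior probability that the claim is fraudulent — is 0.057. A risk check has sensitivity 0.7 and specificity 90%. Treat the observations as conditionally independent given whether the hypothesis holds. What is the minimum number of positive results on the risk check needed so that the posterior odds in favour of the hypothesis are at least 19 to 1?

Prior odds: 0.057 ÷ 0.943 = 57/943.
False-positive rate = 1 − 0.9 = 0.1; likelihood ratio of a positive = 0.7/0.1 = 7.
Target odds = 19.
Need (57/943) × 7ⁿ ≥ 19, i.e. 7ⁿ ≥ 943/3.
7² = 49 falls short of 943/3 but 7³ = 343 reaches it, so n = 3.

3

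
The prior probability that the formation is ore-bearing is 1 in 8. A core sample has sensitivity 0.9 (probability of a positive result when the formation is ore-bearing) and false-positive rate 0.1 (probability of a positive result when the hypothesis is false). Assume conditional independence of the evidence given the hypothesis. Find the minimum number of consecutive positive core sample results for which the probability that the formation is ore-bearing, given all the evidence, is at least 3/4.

Prior odds: 0.125 ÷ 0.875 = 1/7.
Likelihood ratio of a positive result = 0.9/0.1 = 9.
Target posterior odds = 0.75/0.25 = 3.
Need (1/7) × 9ⁿ ≥ 3, i.e. 9ⁿ ≥ 21.
9¹ = 9 falls short of 21 but 9² = 81 reaches it, so n = 2.

2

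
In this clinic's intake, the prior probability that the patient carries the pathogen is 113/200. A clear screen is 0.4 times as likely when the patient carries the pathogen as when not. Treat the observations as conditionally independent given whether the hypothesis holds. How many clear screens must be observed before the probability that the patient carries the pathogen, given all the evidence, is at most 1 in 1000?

Prior odds = 0.565/0.435 = 113/87.
Likelihood ratio per clear screen = 0.4.
Target odds: 0.001 ÷ 0.999 = 1/999.
Require 0.4ⁿ ≤ 1/999 ÷ (113/87) = 29/37629.
0.4⁷ = 128/78125 is still above 29/37629 but 0.4⁸ = 256/390625 is at or below it, so n = 8.

8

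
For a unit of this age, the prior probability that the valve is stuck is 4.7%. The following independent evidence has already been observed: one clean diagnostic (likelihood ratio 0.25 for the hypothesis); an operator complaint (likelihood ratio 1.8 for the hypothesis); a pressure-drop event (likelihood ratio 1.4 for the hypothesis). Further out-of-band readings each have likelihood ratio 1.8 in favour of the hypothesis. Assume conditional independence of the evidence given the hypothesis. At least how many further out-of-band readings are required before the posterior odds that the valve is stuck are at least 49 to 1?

Prior odds = 0.047/0.953 = 47/953.
Combined Bayes factor of the evidence already in hand = 0.25 × 1.8 × 1.4 = 0.63.
Odds after that evidence = (47/953) × 0.63 = 2961/95300.
Target odds = 49.
Need 1.8ⁿ ≥ 49 ÷ (2961/95300) = 667100/423.
1.8¹² ≈1156.83 falls short of 667100/423 but 1.8¹³ ≈2082.3 reaches it, so n = 13.

13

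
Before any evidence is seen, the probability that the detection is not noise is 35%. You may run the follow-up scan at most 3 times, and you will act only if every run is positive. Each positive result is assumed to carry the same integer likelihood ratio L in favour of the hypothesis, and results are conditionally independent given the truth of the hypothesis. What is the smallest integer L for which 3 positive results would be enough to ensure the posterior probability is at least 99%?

Prior odds = 0.35/0.65 = 7/13.
Target odds = 0.99/0.01 = 99.
Need L³ ≥ 99 ÷ (7/13) = 1287/7.
5³ = 125 < 1287/7 ≤ 216 = 6³, so L = 6.

6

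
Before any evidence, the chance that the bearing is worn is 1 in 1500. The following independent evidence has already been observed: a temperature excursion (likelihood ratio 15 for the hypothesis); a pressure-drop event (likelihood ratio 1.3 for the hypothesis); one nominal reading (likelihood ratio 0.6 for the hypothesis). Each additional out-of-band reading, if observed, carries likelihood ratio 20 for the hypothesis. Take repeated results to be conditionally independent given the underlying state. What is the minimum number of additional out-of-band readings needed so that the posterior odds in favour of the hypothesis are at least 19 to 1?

3

Prior odds = (1/1500)/(1499/1500) = 1/1499.
Combined Bayes factor of the evidence already in hand = 15 × 1.3 × 0.6 = 11.7.
Odds after that evidence = (1/1499) × 11.7 = 117/14990.
Target odds = 19.
Need 20ⁿ ≥ 19 ÷ (117/14990) = 284810/117.
20² = 400 falls short of 284810/117 but 20³ = 8000 reaches it, so n = 3.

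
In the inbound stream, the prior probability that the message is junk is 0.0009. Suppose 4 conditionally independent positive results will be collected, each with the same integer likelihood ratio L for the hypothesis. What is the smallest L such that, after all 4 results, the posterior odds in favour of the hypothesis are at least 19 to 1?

13

Prior odds = 0.0009/0.9991 = 9/9991.
Target odds = 19.
Need L⁴ ≥ 19 ÷ (9/9991) = 189829/9.
12⁴ = 20736 < 189829/9 ≤ 28561 = 13⁴, so L = 13.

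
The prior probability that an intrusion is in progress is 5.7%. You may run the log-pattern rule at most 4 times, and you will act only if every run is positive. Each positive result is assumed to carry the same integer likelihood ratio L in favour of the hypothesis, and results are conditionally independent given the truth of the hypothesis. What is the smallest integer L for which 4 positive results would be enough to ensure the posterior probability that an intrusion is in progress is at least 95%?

5

Prior odds = 0.057/0.943 = 57/943.
Target odds = 0.95/0.05 = 19.
Need L⁴ ≥ 19 ÷ (57/943) = 943/3.
4⁴ = 256 < 943/3 ≤ 625 = 5⁴, so L = 5.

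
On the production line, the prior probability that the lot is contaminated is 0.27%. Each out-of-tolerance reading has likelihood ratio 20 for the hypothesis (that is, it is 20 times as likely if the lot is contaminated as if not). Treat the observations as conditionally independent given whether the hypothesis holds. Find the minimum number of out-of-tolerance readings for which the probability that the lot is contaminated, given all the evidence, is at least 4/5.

Prior odds: 0.0027 ÷ 0.9973 = 27/9973.
Likelihood ratio per out-of-tolerance reading = 20.
Target odds: 0.8 ÷ 0.2 = 4.
Require 20ⁿ ≥ 4 ÷ (27/9973) = 39892/27.
20² = 400 falls short of 39892/27 but 20³ = 8000 reaches it, so n = 3.

3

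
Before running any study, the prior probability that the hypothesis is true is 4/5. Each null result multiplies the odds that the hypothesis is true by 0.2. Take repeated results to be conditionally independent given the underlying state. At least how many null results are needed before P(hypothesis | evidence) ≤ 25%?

2

Prior odds = 0.8/0.2 = 4.
Likelihood ratio per null result = 0.2.
Target odds: 0.25 ÷ 0.75 = 1/3.
Need 4 × 0.2ⁿ ≤ 1/3, i.e. 0.2ⁿ ≤ 1/12.
0.2¹ = 0.2 is still above 1/12 but 0.2² = 0.04 is at or below it, so n = 2.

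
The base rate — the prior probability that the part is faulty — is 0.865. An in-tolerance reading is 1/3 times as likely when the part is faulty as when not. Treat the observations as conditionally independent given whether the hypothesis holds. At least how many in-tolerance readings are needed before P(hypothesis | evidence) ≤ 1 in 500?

8

Prior odds = 0.865/0.135 = 173/27.
Likelihood ratio per in-tolerance reading = 1/3.
Target odds: 0.002 ÷ 0.998 = 1/499.
Need (173/27) × (1/3)ⁿ ≤ 1/499, i.e. (1/3)ⁿ ≤ 27/86327.
(1/3)⁷ = 1/2187 is still above 27/86327 but (1/3)⁸ = 1/6561 is at or below it, so n = 8.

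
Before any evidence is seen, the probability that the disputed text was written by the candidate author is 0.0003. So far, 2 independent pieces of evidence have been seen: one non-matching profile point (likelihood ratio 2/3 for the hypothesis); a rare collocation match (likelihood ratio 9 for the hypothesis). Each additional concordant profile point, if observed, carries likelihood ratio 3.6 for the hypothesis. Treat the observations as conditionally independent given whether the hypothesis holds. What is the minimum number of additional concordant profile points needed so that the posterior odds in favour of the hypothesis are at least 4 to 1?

7

Prior odds = 0.0003/0.9997 = 3/9997.
Combined Bayes factor of the evidence already in hand = (2/3) × 9 = 6.
Odds after that evidence = (3/9997) × 6 = 18/9997.
Target odds = 4.
Need 3.6ⁿ ≥ 4 ÷ (18/9997) = 19994/9.
3.6⁶ = 34012224/15625 falls short of 19994/9 but 3.6⁷ = 612220032/78125 reaches it, so n = 7.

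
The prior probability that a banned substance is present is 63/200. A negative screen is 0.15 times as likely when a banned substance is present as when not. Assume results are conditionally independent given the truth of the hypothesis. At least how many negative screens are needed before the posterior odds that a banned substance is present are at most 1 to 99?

Prior odds = 0.315/0.685 = 63/137.
Likelihood ratio per negative screen = 0.15.
Target odds = 1/99.
Need (63/137) × 0.15ⁿ ≤ 1/99, i.e. 0.15ⁿ ≤ 137/6237.
0.15² = 0.0225 is still above 137/6237 but 0.15³ = 0.003375 is at or below it, so n = 3.

3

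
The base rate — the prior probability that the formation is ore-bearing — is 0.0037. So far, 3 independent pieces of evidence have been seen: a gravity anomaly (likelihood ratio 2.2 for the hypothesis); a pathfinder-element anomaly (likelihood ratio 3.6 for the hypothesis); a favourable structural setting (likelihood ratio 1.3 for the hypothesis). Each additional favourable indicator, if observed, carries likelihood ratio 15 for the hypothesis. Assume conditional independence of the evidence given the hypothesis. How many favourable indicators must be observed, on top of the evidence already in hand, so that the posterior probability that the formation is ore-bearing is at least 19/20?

3

Prior odds = 0.0037/0.9963 = 37/9963.
Combined Bayes factor of the evidence already in hand = 2.2 × 3.6 × 1.3 = 10.296.
Odds after that evidence = (37/9963) × 10.296 = 5291/138375.
Target odds = 0.95/0.05 = 19.
Need 15ⁿ ≥ 19 ÷ (5291/138375) = 2629125/5291.
15² = 225 falls short of 2629125/5291 but 15³ = 3375 reaches it, so n = 3.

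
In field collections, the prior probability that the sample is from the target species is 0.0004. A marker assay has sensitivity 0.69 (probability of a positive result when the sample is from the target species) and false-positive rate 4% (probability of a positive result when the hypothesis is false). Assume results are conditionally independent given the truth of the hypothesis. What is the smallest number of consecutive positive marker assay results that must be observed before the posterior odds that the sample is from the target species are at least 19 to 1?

Prior odds: 0.0004 ÷ 0.9996 = 1/2499.
Likelihood ratio of a positive result = 0.69/0.04 = 17.25.
Target odds = 19.
Require 17.25ⁿ ≥ 19 ÷ (1/2499) = 47481.
17.25³ = 5132.953125 falls short of 47481 but 17.25⁴ = 22667121/256 reaches it, so n = 4.

4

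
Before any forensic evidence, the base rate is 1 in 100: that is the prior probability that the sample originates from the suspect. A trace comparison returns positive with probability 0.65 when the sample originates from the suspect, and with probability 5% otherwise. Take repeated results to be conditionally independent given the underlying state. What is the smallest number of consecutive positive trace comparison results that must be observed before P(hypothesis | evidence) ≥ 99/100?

4

Prior odds = 0.01/0.99 = 1/99.
Likelihood ratio of a positive result = 0.65/0.05 = 13.
Target posterior odds = 0.99/0.01 = 99.
Need (1/99) × 13ⁿ ≥ 99, i.e. 13ⁿ ≥ 9801.
13³ = 2197 falls short of 9801 but 13⁴ = 28561 reaches it, so n = 4.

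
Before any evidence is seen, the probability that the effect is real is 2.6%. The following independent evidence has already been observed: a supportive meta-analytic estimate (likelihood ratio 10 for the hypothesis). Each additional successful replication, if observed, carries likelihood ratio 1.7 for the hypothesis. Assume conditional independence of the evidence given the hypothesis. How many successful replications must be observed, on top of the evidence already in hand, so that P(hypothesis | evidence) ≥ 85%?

Prior odds = 0.026/0.974 = 13/487.
Bayes factor of the evidence already in hand = 10.
Odds after that evidence = (13/487) × 10 = 130/487.
Target odds = 0.85/0.15 = 17/3.
Need 1.7ⁿ ≥ 17/3 ÷ (130/487) = 8279/390.
1.7⁵ = 1419857/100000 falls short of 8279/390 but 1.7⁶ = 24137569/1000000 reaches it, so n = 6.

6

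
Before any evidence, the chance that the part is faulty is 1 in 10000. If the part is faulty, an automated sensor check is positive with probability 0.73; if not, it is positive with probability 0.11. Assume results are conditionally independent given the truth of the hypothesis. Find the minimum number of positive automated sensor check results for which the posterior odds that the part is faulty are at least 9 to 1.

Prior odds: 0.0001 ÷ 0.9999 = 1/9999.
Likelihood ratio of a positive = 0.73/0.11 = 73/11.
Target odds = 9.
Need (1/9999) × (73/11)ⁿ ≥ 9, i.e. (73/11)ⁿ ≥ 89991.
(73/11)⁶ ≈85424.2 falls short of 89991 but (73/11)⁷ ≈566906 reaches it, so n = 7.

7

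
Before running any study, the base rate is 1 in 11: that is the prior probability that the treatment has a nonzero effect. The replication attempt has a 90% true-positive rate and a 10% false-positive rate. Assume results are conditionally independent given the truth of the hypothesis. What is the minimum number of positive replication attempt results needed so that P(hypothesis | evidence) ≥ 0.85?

Prior odds: (1/11) ÷ (10/11) = 0.1.
Likelihood ratio of a positive result = 0.9/0.1 = 9.
Target odds: 0.85 ÷ 0.15 = 17/3.
Need 0.1 × 9ⁿ ≥ 17/3, i.e. 9ⁿ ≥ 170/3.
9¹ = 9 falls short of 170/3 but 9² = 81 reaches it, so n = 2.

2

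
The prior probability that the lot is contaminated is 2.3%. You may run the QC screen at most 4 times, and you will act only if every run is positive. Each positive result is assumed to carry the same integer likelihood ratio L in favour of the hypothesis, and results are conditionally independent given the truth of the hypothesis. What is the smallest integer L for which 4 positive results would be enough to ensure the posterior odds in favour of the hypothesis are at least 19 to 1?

Prior odds = 0.023/0.977 = 23/977.
Target odds = 19.
Need L⁴ ≥ 19 ÷ (23/977) = 18563/23.
5⁴ = 625 < 18563/23 ≤ 1296 = 6⁴, so L = 6.

6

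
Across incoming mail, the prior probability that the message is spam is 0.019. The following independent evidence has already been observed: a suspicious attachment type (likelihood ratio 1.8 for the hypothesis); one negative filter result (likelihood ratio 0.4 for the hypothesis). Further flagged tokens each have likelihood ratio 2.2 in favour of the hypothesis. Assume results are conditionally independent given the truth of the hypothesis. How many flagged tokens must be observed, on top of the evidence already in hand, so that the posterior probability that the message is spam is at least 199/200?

13

Prior odds = 0.019/0.981 = 19/981.
Combined Bayes factor of the evidence already in hand = 1.8 × 0.4 = 0.72.
Odds after that evidence = (19/981) × 0.72 = 38/2725.
Target odds = 0.995/0.005 = 199.
Need 2.2ⁿ ≥ 199 ÷ (38/2725) = 542275/38.
2.2¹² ≈12855 falls short of 542275/38 but 2.2¹³ ≈28281 reaches it, so n = 13.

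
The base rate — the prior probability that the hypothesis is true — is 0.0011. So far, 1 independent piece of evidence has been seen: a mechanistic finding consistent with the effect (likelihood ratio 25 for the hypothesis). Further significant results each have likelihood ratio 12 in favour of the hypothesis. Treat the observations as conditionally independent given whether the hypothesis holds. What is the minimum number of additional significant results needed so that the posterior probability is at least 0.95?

3

Prior odds = 0.0011/0.9989 = 11/9989.
Bayes factor of the evidence already in hand = 25.
Odds after that evidence = (11/9989) × 25 = 275/9989.
Target odds = 0.95/0.05 = 19.
Need 12ⁿ ≥ 19 ÷ (275/9989) = 189791/275.
12² = 144 falls short of 189791/275 but 12³ = 1728 reaches it, so n = 3.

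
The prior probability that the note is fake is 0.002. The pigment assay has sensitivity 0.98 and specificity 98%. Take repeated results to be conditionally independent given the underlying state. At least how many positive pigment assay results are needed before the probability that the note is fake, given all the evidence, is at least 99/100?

Prior odds = 0.002/0.998 = 1/499.
False-positive rate = 1 − 0.98 = 0.02; likelihood ratio of a positive = 0.98/0.02 = 49.
Target odds: 0.99 ÷ 0.01 = 99.
Require 49ⁿ ≥ 99 ÷ (1/499) = 49401.
49² = 2401 falls short of 49401 but 49³ = 117649 reaches it, so n = 3.

3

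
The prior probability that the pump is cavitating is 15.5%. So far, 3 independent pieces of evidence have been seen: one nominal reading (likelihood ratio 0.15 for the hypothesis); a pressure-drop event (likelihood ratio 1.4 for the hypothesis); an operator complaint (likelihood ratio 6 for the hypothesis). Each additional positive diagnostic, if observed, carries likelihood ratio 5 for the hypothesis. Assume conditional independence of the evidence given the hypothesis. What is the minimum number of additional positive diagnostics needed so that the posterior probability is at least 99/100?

4

Prior odds = 0.155/0.845 = 31/169.
Combined Bayes factor of the evidence already in hand = 0.15 × 1.4 × 6 = 1.26.
Odds after that evidence = (31/169) × 1.26 = 1953/8450.
Target odds = 0.99/0.01 = 99.
Need 5ⁿ ≥ 99 ÷ (1953/8450) = 92950/217.
5³ = 125 falls short of 92950/217 but 5⁴ = 625 reaches it, so n = 4.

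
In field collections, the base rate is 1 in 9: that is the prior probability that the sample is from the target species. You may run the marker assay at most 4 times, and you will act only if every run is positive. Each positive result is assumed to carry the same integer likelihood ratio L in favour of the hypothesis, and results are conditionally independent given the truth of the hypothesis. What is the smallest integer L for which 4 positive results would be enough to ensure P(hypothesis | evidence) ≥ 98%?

5

Prior odds = (1/9)/(8/9) = 0.125.
Target odds = 0.98/0.02 = 49.
Need L⁴ ≥ 49 ÷ 0.125 = 392.
4⁴ = 256 < 392 ≤ 625 = 5⁴, so L = 5.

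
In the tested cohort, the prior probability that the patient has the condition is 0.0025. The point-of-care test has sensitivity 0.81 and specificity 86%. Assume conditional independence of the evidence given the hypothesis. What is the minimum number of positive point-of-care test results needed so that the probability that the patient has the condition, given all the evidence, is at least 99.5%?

Prior odds: 0.0025 ÷ 0.9975 = 1/399.
False-positive rate = 1 − 0.86 = 0.14; likelihood ratio of a positive = 0.81/0.14 = 81/14.
Target posterior odds = 0.995/0.005 = 199.
Require (81/14)ⁿ ≥ 199 ÷ (1/399) = 79401.
(81/14)⁶ ≈37509.6 falls short of 79401 but (81/14)⁷ ≈217020 reaches it, so n = 7.

7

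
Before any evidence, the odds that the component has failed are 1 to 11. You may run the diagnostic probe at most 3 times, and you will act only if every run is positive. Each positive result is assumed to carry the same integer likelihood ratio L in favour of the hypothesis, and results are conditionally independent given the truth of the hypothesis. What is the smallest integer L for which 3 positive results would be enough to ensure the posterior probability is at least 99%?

11

Prior odds = 1/11.
Target odds = 0.99/0.01 = 99.
Need L³ ≥ 99 ÷ (1/11) = 1089.
10³ = 1000 < 1089 ≤ 1331 = 11³, so L = 11.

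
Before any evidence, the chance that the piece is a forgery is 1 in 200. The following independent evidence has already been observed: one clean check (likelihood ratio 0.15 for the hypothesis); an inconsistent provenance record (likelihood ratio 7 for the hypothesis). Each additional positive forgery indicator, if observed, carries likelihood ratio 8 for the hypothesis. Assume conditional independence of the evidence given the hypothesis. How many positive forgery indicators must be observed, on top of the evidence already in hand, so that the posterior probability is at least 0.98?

Prior odds = 0.005/0.995 = 1/199.
Combined Bayes factor of the evidence already in hand = 0.15 × 7 = 1.05.
Odds after that evidence = (1/199) × 1.05 = 21/3980.
Target odds = 0.98/0.02 = 49.
Need 8ⁿ ≥ 49 ÷ (21/3980) = 27860/3.
8⁴ = 4096 falls short of 27860/3 but 8⁵ = 32768 reaches it, so n = 5.

5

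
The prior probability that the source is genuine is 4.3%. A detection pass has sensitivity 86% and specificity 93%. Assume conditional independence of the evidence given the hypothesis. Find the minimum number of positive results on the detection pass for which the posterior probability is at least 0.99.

4

Prior odds = 0.043/0.957 = 43/957.
False-positive rate = 1 − 0.93 = 0.07; likelihood ratio of a positive = 0.86/0.07 = 86/7.
Target posterior odds = 0.99/0.01 = 99.
Need (43/957) × (86/7)ⁿ ≥ 99, i.e. (86/7)ⁿ ≥ 94743/43.
(86/7)³ = 636056/343 falls short of 94743/43 but (86/7)⁴ = 54700816/2401 reaches it, so n = 4.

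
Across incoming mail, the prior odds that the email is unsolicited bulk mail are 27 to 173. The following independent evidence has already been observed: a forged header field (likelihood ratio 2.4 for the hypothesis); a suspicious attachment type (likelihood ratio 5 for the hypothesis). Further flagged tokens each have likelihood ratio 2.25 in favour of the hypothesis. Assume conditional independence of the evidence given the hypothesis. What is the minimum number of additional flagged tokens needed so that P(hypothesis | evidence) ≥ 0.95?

Prior odds = 27/173.
Combined Bayes factor of the evidence already in hand = 2.4 × 5 = 12.
Odds after that evidence = (27/173) × 12 = 324/173.
Target odds = 0.95/0.05 = 19.
Need 2.25ⁿ ≥ 19 ÷ (324/173) = 3287/324.
2.25² = 5.0625 falls short of 3287/324 but 2.25³ = 11.390625 reaches it, so n = 3.

3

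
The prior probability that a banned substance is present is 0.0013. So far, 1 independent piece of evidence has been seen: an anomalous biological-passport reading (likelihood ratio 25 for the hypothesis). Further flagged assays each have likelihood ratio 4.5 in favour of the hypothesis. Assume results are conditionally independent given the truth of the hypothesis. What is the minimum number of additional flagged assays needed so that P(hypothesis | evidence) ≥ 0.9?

4

Prior odds = 0.0013/0.9987 = 13/9987.
Bayes factor of the evidence already in hand = 25.
Odds after that evidence = (13/9987) × 25 = 325/9987.
Target odds = 0.9/0.1 = 9.
Need 4.5ⁿ ≥ 9 ÷ (325/9987) = 89883/325.
4.5³ = 91.125 falls short of 89883/325 but 4.5⁴ = 410.0625 reaches it, so n = 4.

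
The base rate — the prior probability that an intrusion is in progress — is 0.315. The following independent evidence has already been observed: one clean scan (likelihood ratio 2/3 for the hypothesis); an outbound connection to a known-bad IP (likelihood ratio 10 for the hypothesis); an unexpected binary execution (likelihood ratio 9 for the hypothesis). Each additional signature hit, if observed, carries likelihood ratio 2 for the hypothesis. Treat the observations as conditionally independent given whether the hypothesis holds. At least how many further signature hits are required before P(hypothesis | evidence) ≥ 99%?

Prior odds = 0.315/0.685 = 63/137.
Combined Bayes factor of the evidence already in hand = (2/3) × 10 × 9 = 60.
Odds after that evidence = (63/137) × 60 = 3780/137.
Target odds = 0.99/0.01 = 99.
Need 2ⁿ ≥ 99 ÷ (3780/137) = 1507/420.
2¹ = 2 falls short of 1507/420 but 2² = 4 reaches it, so n = 2.

2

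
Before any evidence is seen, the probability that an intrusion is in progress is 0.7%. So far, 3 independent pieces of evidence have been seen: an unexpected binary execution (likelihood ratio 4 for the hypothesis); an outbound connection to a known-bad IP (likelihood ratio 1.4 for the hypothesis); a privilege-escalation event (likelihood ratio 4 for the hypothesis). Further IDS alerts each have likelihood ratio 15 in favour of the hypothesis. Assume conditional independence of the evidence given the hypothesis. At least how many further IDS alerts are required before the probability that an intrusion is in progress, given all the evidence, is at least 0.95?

Prior odds = 0.007/0.993 = 7/993.
Combined Bayes factor of the evidence already in hand = 4 × 1.4 × 4 = 22.4.
Odds after that evidence = (7/993) × 22.4 = 784/4965.
Target odds = 0.95/0.05 = 19.
Need 15ⁿ ≥ 19 ÷ (784/4965) = 94335/784.
15¹ = 15 falls short of 94335/784 but 15² = 225 reaches it, so n = 2.

2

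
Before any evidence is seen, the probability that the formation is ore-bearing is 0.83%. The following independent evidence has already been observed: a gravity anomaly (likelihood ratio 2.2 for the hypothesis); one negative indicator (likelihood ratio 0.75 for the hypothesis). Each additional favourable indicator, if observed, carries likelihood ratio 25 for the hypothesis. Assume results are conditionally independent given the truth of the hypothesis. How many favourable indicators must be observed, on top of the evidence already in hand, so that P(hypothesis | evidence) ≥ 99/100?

3

Prior odds = 0.0083/0.9917 = 83/9917.
Combined Bayes factor of the evidence already in hand = 2.2 × 0.75 = 1.65.
Odds after that evidence = (83/9917) × 1.65 = 2739/198340.
Target odds = 0.99/0.01 = 99.
Need 25ⁿ ≥ 99 ÷ (2739/198340) = 595020/83.
25² = 625 falls short of 595020/83 but 25³ = 15625 reaches it, so n = 3.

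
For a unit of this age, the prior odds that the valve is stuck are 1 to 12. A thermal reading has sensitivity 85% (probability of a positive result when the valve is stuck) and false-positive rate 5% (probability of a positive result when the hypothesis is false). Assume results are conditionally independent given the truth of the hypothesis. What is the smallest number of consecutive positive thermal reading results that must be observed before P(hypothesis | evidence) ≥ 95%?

Prior odds = 1/12.
Likelihood ratio of a positive result = 0.85/0.05 = 17.
Target odds: 0.95 ÷ 0.05 = 19.
Require 17ⁿ ≥ 19 ÷ (1/12) = 228.
17¹ = 17 falls short of 228 but 17² = 289 reaches it, so n = 2.

2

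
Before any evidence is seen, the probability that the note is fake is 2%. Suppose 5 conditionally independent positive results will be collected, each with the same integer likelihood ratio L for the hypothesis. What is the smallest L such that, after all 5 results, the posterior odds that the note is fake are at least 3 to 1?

Prior odds = 0.02/0.98 = 1/49.
Target odds = 3.
Need L⁵ ≥ 3 ÷ (1/49) = 147.
2⁵ = 32 < 147 ≤ 243 = 3⁵, so L = 3.

3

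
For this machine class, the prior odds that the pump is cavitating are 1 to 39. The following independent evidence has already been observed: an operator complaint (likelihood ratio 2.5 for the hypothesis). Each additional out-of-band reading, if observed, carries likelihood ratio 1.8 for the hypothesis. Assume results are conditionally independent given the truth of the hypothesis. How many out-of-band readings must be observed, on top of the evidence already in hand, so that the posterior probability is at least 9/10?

9

Prior odds = 1/39.
Bayes factor of the evidence already in hand = 2.5.
Odds after that evidence = (1/39) × 2.5 = 5/78.
Target odds = 0.9/0.1 = 9.
Need 1.8ⁿ ≥ 9 ÷ (5/78) = 140.4.
1.8⁸ = 43046721/390625 falls short of 140.4 but 1.8⁹ = 387420489/1953125 reaches it, so n = 9.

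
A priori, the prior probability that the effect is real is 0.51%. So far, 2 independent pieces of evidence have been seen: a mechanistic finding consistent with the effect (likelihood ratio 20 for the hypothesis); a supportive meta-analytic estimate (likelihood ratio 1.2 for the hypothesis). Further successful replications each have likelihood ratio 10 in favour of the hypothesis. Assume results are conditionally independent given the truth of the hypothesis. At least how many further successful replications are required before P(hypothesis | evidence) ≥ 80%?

Prior odds = 0.0051/0.9949 = 51/9949.
Combined Bayes factor of the evidence already in hand = 20 × 1.2 = 24.
Odds after that evidence = (51/9949) × 24 = 1224/9949.
Target odds = 0.8/0.2 = 4.
Need 10ⁿ ≥ 4 ÷ (1224/9949) = 9949/306.
10¹ = 10 falls short of 9949/306 but 10² = 100 reaches it, so n = 2.

2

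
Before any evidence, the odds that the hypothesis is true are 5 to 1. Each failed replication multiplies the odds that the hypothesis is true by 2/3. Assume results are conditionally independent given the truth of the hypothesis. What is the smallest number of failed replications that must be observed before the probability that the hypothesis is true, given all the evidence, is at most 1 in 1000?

Prior odds = 5.
Likelihood ratio per failed replication = 2/3.
Target posterior odds = 0.001/0.999 = 1/999.
Need 5 × (2/3)ⁿ ≤ 1/999, i.e. (2/3)ⁿ ≤ 1/4995.
(2/3)²¹ ≈0.000200486 is still above 1/4995 but (2/3)²² ≈0.000133657 is at or below it, so n = 22.

22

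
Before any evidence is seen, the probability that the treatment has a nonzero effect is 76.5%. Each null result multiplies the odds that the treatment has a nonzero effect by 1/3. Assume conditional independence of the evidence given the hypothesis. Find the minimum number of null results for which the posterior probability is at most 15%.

Prior odds = 0.765/0.235 = 153/47.
Likelihood ratio per null result = 1/3.
Target posterior odds = 0.15/0.85 = 3/17.
Need (153/47) × (1/3)ⁿ ≤ 3/17, i.e. (1/3)ⁿ ≤ 47/867.
(1/3)² = 1/9 is still above 47/867 but (1/3)³ = 1/27 is at or below it, so n = 3.

3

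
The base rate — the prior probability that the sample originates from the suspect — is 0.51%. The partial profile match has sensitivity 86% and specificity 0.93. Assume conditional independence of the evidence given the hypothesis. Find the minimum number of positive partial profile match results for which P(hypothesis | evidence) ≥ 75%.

Prior odds = 0.0051/0.9949 = 51/9949.
False-positive rate = 1 − 0.93 = 0.07; likelihood ratio of a positive = 0.86/0.07 = 86/7.
Target posterior odds = 0.75/0.25 = 3.
Require (86/7)ⁿ ≥ 3 ÷ (51/9949) = 9949/17.
(86/7)² = 7396/49 falls short of 9949/17 but (86/7)³ = 636056/343 reaches it, so n = 3.

3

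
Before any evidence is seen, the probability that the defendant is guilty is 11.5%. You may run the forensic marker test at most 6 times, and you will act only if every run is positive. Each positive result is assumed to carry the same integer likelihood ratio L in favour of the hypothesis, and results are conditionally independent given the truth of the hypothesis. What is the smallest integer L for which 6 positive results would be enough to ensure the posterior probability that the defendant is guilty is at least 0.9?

3

Prior odds = 0.115/0.885 = 23/177.
Target odds = 0.9/0.1 = 9.
Need L⁶ ≥ 9 ÷ (23/177) = 1593/23.
2⁶ = 64 < 1593/23 ≤ 729 = 3⁶, so L = 3.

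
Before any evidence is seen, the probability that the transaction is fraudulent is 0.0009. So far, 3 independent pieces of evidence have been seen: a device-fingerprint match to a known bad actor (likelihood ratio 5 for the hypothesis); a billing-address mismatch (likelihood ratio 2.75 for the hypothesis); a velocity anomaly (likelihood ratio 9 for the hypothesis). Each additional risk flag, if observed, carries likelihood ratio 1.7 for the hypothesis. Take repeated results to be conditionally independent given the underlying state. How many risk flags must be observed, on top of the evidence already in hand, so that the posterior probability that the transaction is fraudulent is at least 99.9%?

18

Prior odds = 0.0009/0.9991 = 9/9991.
Combined Bayes factor of the evidence already in hand = 5 × 2.75 × 9 = 123.75.
Odds after that evidence = (9/9991) × 123.75 = 4455/39964.
Target odds = 0.999/0.001 = 999.
Need 1.7ⁿ ≥ 999 ÷ (4455/39964) = 1478668/165.
1.7¹⁷ ≈8272.4 falls short of 1478668/165 but 1.7¹⁸ ≈14063.1 reaches it, so n = 18.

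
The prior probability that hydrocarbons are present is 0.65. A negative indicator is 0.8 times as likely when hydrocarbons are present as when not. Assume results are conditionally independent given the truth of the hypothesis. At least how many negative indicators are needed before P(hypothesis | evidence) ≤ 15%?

Prior odds: 0.65 ÷ 0.35 = 13/7.
Likelihood ratio per negative indicator = 0.8.
Target posterior odds = 0.15/0.85 = 3/17.
Need (13/7) × 0.8ⁿ ≤ 3/17, i.e. 0.8ⁿ ≤ 21/221.
0.8¹⁰ = 1048576/9765625 is still above 21/221 but 0.8¹¹ = 4194304/48828125 is at or below it, so n = 11.

11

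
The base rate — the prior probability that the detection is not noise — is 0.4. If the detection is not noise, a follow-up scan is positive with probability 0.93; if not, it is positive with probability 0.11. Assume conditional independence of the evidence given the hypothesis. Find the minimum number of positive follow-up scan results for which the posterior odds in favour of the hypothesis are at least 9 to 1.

2

Prior odds = 0.4/0.6 = 2/3.
Likelihood ratio of a positive = 0.93/0.11 = 93/11.
Target odds = 9.
Need (2/3) × (93/11)ⁿ ≥ 9, i.e. (93/11)ⁿ ≥ 13.5.
(93/11)¹ = 93/11 falls short of 13.5 but (93/11)² = 8649/121 reaches it, so n = 2.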